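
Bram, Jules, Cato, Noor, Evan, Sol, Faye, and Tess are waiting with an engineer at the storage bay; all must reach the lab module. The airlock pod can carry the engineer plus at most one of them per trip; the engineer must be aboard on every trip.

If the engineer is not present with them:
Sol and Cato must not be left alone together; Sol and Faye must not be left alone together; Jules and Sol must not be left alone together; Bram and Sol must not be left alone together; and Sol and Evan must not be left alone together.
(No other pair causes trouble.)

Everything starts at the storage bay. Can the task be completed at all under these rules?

Following every safe sequence of crossings from the start, the most of the 8 that can be at the lab module as the airlock pod arrives there on crossings 1, 3, 5, 7 is 1, 2, 3, 4 respectively; the best ever achieved is 4 of 8.
From crossing 9 on, no configuration arises that was not already reachable earlier: only 52 distinct safe configurations (who is on which side, and where the airlock pod is) can ever be reached, none of them has everyone across, and every continuation just revisits them. So no valid plan exists.

No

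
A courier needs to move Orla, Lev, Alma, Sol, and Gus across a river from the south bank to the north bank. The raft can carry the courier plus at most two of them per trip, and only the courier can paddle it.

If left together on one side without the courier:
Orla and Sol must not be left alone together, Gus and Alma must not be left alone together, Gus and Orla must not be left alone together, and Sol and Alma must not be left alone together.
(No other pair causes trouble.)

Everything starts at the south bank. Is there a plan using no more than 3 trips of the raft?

No

Counting alone: the courier can take at most 2 across per trip to the north bank, so moving all 5 needs at least 3 loaded trips out, with a return between consecutive ones — at least 5 crossings.
Since 3 < 5, 3 crossings cannot be enough. (The shortest complete plan in fact takes 5:)
1. Courier goes to the north bank with Alma and Orla.  [the south bank: Gus, Lev, Sol | the north bank: Alma, Orla]
2. Courier goes back to the south bank alone.  [the south bank: Gus, Lev, Sol | the north bank: Alma, Orla]
3. Courier goes to the north bank with Lev.  [the south bank: Gus, Sol | the north bank: Alma, Lev, Orla]
4. Courier goes back to the south bank alone.  [the south bank: Gus, Sol | the north bank: Alma, Lev, Orla]
5. Courier goes to the north bank with Gus and Sol.  [the south bank: — | the north bank: Alma, Gus, Lev, Orla, Sol]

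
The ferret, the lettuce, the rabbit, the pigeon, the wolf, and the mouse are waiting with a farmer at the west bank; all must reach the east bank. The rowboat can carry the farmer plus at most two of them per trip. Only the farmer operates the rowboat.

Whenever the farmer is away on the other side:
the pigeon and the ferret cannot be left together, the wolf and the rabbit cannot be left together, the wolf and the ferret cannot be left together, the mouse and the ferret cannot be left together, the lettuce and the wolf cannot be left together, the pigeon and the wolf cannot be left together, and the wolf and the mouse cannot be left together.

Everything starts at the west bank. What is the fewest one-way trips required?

Counting alone: the farmer can take at most 2 across per trip to the east bank, so moving all 6 needs at least 3 loaded trips out, with a return between consecutive ones — at least 5 crossings.
The safety rule pushes this higher. Following every safe sequence of crossings, the most of the 6 that can be at the east bank as the rowboat arrives there on crossings 5, 7 is 4, 5 respectively — never all 6.
So no plan with fewer than 9 crossings exists, and this one achieves 9:
1. Farmer goes to the east bank with the ferret and the wolf.  [the west bank: the lettuce, the mouse, the pigeon, the rabbit | the east bank: the ferret, the wolf]
2. Farmer goes back to the west bank with the ferret.  [the west bank: the ferret, the lettuce, the mouse, the pigeon, the rabbit | the east bank: the wolf]
3. Farmer goes to the east bank with the ferret and the lettuce.  [the west bank: the mouse, the pigeon, the rabbit | the east bank: the ferret, the lettuce, the wolf]
4. Farmer goes back to the west bank with the wolf.  [the west bank: the mouse, the pigeon, the rabbit, the wolf | the east bank: the ferret, the lettuce]
5. Farmer goes to the east bank with the rabbit and the wolf.  [the west bank: the mouse, the pigeon | the east bank: the ferret, the lettuce, the rabbit, the wolf]
6. Farmer goes back to the west bank with the wolf.  [the west bank: the mouse, the pigeon, the wolf | the east bank: the ferret, the lettuce, the rabbit]
7. Farmer goes to the east bank with the mouse and the pigeon.  [the west bank: the wolf | the east bank: the ferret, the lettuce, the mouse, the pigeon, the rabbit]
8. Farmer goes back to the west bank with the ferret.  [the west bank: the ferret, the wolf | the east bank: the lettuce, the mouse, the pigeon, the rabbit]
9. Farmer goes to the east bank with the ferret and the wolf.  [the west bank: — | the east bank: the ferret, the lettuce, the mouse, the pigeon, the rabbit, the wolf]

9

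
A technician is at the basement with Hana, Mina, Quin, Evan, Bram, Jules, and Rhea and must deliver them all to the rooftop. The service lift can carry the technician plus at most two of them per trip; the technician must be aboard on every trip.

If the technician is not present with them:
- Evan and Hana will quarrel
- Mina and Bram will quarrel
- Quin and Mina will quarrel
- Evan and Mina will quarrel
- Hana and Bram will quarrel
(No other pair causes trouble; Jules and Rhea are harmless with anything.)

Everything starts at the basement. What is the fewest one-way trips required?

9

Counting alone: the technician can take at most 2 across per trip to the rooftop, so moving all 7 needs at least 4 loaded trips out, with a return between consecutive ones — at least 7 crossings.
The safety rule pushes this higher. Following every safe sequence of crossings, the most of the 7 that can be at the rooftop as the service lift arrives there on crossing 7 is 6 — never all 7.
So no plan with fewer than 9 crossings exists, and this one achieves 9:
1. Technician goes to the rooftop with Hana and Mina.
2. Technician goes back to the basement alone.
3. Technician goes to the rooftop with Quin.
4. Technician goes back to the basement with Mina.
5. Technician goes to the rooftop with Bram and Evan.
6. Technician goes back to the basement with Hana.
7. Technician goes to the rooftop with Jules and Rhea.
8. Technician goes back to the basement alone.
9. Technician goes to the rooftop with Hana and Mina.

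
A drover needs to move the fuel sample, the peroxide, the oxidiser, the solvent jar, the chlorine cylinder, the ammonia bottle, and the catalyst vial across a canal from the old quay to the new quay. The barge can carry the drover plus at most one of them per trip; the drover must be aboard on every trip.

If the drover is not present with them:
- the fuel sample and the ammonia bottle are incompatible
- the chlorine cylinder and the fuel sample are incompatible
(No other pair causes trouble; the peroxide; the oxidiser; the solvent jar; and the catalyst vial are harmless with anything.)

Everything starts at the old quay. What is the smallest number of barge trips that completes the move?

Counting alone: the drover can take at most 1 across per trip to the new quay, so moving all 7 needs at least 7 loaded trips out, with a return between consecutive ones — at least 13 crossings.
The safety rule pushes this higher. Following every safe sequence of crossings, the most of the 7 that can be at the new quay as the barge arrives there on crossing 13 is 6 — never all 7.
So no plan with fewer than 15 crossings exists, and this one achieves 15:
1. Drover goes to the new quay with the fuel sample.
2. Drover goes back to the old quay alone.
3. Drover goes to the new quay with the peroxide.
4. Drover goes back to the old quay alone.
5. Drover goes to the new quay with the oxidiser.
6. Drover goes back to the old quay alone.
7. Drover goes to the new quay with the solvent jar.
8. Drover goes back to the old quay alone.
9. Drover goes to the new quay with the chlorine cylinder.
10. Drover goes back to the old quay with the fuel sample.
11. Drover goes to the new quay with the ammonia bottle.
12. Drover goes back to the old quay alone.
13. Drover goes to the new quay with the catalyst vial.
14. Drover goes back to the old quay alone.
15. Drover goes to the new quay with the fuel sample.

15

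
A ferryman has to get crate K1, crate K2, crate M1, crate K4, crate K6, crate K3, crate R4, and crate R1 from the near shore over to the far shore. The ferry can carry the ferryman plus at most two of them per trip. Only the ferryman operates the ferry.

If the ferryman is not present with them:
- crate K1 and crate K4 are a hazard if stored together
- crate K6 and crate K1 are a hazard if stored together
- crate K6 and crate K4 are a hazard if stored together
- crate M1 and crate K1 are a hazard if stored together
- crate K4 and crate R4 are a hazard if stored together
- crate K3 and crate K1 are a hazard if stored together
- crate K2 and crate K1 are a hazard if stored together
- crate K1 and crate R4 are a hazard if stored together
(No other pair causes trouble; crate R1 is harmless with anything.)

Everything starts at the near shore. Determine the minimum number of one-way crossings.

Counting alone: the ferryman can take at most 2 across per trip to the far shore, so moving all 8 needs at least 4 loaded trips out, with a return between consecutive ones — at least 7 crossings.
The safety rule pushes this higher. Following every safe sequence of crossings, the most of the 8 that can be at the far shore as the ferry arrives there on crossings 7, 9, 11 is 5, 6, 7 respectively — never all 8.
So no plan with fewer than 13 crossings exists, and this one achieves 13:
1. Ferryman goes to the far shore with crate K1 and crate K4.  [the near shore: crate K2, crate K3, crate K6, crate M1, crate R1, crate R4 | the far shore: crate K1, crate K4]
2. Ferryman goes back to the near shore with crate K1.  [the near shore: crate K1, crate K2, crate K3, crate K6, crate M1, crate R1, crate R4 | the far shore: crate K4]
3. Ferryman goes to the far shore with crate K1 and crate K2.  [the near shore: crate K3, crate K6, crate M1, crate R1, crate R4 | the far shore: crate K1, crate K2, crate K4]
4. Ferryman goes back to the near shore with crate K1.  [the near shore: crate K1, crate K3, crate K6, crate M1, crate R1, crate R4 | the far shore: crate K2, crate K4]
5. Ferryman goes to the far shore with crate K1 and crate M1.  [the near shore: crate K3, crate K6, crate R1, crate R4 | the far shore: crate K1, crate K2, crate K4, crate M1]
6. Ferryman goes back to the near shore with crate K1.  [the near shore: crate K1, crate K3, crate K6, crate R1, crate R4 | the far shore: crate K2, crate K4, crate M1]
7. Ferryman goes to the far shore with crate K1 and crate K3.  [the near shore: crate K6, crate R1, crate R4 | the far shore: crate K1, crate K2, crate K3, crate K4, crate M1]
8. Ferryman goes back to the near shore with crate K1.  [the near shore: crate K1, crate K6, crate R1, crate R4 | the far shore: crate K2, crate K3, crate K4, crate M1]
9. Ferryman goes to the far shore with crate K1 and crate R1.  [the near shore: crate K6, crate R4 | the far shore: crate K1, crate K2, crate K3, crate K4, crate M1, crate R1]
10. Ferryman goes back to the near shore with crate K1.  [the near shore: crate K1, crate K6, crate R4 | the far shore: crate K2, crate K3, crate K4, crate M1, crate R1]
11. Ferryman goes to the far shore with crate K6 and crate R4.  [the near shore: crate K1 | the far shore: crate K2, crate K3, crate K4, crate K6, crate M1, crate R1, crate R4]
12. Ferryman goes back to the near shore with crate K4.  [the near shore: crate K1, crate K4 | the far shore: crate K2, crate K3, crate K6, crate M1, crate R1, crate R4]
13. Ferryman goes to the far shore with crate K1 and crate K4.  [the near shore: — | the far shore: crate K1, crate K2, crate K3, crate K4, crate K6, crate M1, crate R1, crate R4]

13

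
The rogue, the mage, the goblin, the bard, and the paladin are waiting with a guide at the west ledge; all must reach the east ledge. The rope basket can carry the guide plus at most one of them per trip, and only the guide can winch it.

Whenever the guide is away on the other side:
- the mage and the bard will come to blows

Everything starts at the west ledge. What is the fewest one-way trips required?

Counting alone: the guide can take at most 1 across per trip to the east ledge, so moving all 5 needs at least 5 loaded trips out, with a return between consecutive ones — at least 9 crossings.
The plan below uses exactly 9 crossings, so it is optimal:
1. Guide goes to the east ledge with the mage.
2. Guide goes back to the west ledge alone.
3. Guide goes to the east ledge with the rogue.
4. Guide goes back to the west ledge alone.
5. Guide goes to the east ledge with the goblin.
6. Guide goes back to the west ledge alone.
7. Guide goes to the east ledge with the paladin.
8. Guide goes back to the west ledge alone.
9. Guide goes to the east ledge with the bard.

9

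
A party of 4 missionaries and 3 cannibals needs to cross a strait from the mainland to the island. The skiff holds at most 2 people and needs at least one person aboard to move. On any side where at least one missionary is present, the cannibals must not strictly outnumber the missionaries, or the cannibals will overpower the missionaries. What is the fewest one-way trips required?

11

Counting alone: each trip to the island takes at most 2 across and each return brings at least 1 back, so after t trips out (and t−1 returns) at most 2t − (t−1) of the 7 are across; that first reaches 7 at t = 6, so at least 11 crossings are needed.
The plan below uses exactly 11 crossings, so it is optimal:
1. 2 cannibals → the island.  (the mainland: 4M 1C; the island: 0M 2C)
2. 1 cannibal ← the mainland.  (the mainland: 4M 2C; the island: 0M 1C)
3. 2 cannibals → the island.  (the mainland: 4M 0C; the island: 0M 3C)
4. 1 cannibal ← the mainland.  (the mainland: 4M 1C; the island: 0M 2C)
5. 2 missionaries → the island.  (the mainland: 2M 1C; the island: 2M 2C)
6. 1 cannibal ← the mainland.  (the mainland: 2M 2C; the island: 2M 1C)
7. 1 missionary and 1 cannibal → the island.  (the mainland: 1M 1C; the island: 3M 2C)
8. 1 missionary ← the mainland.  (the mainland: 2M 1C; the island: 2M 2C)
9. 1 missionary and 1 cannibal → the island.  (the mainland: 1M 0C; the island: 3M 3C)
10. 1 cannibal ← the mainland.  (the mainland: 1M 1C; the island: 3M 2C)
11. 1 missionary and 1 cannibal → the island.  (the mainland: 0M 0C; the island: 4M 3C)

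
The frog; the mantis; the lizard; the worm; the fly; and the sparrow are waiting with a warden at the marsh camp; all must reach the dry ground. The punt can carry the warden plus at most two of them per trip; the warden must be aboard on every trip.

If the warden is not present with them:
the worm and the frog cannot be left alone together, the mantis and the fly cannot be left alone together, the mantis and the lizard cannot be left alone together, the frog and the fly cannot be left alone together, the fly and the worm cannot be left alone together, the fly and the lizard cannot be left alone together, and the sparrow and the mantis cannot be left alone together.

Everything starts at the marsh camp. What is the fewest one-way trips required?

Whatever the first load, the items left behind include a forbidden pair without the warden. No opening move is safe, so no plan exists.

impossible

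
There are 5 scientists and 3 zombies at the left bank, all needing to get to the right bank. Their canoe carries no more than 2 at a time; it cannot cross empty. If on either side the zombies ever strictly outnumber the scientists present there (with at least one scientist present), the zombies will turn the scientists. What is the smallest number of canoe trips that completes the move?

Counting alone: each trip to the right bank takes at most 2 across and each return brings at least 1 back, so after t trips out (and t−1 returns) at most 2t − (t−1) of the 8 are across; that first reaches 8 at t = 7, so at least 13 crossings are needed.
The plan below uses exactly 13 crossings, so it is optimal:
1. 2 zombies → the right bank.  (the left bank: 5S 1Z; the right bank: 0S 2Z)
2. 1 zombie ← the left bank.  (the left bank: 5S 2Z; the right bank: 0S 1Z)
3. 2 zombies → the right bank.  (the left bank: 5S 0Z; the right bank: 0S 3Z)
4. 1 zombie ← the left bank.  (the left bank: 5S 1Z; the right bank: 0S 2Z)
5. 2 scientists → the right bank.  (the left bank: 3S 1Z; the right bank: 2S 2Z)
6. 1 zombie ← the left bank.  (the left bank: 3S 2Z; the right bank: 2S 1Z)
7. 1 scientist and 1 zombie → the right bank.  (the left bank: 2S 1Z; the right bank: 3S 2Z)
8. 1 zombie ← the left bank.  (the left bank: 2S 2Z; the right bank: 3S 1Z)
9. 2 zombies → the right bank.  (the left bank: 2S 0Z; the right bank: 3S 3Z)
10. 1 zombie ← the left bank.  (the left bank: 2S 1Z; the right bank: 3S 2Z)
11. 1 scientist and 1 zombie → the right bank.  (the left bank: 1S 0Z; the right bank: 4S 3Z)
12. 1 zombie ← the left bank.  (the left bank: 1S 1Z; the right bank: 4S 2Z)
13. 1 scientist and 1 zombie → the right bank.  (the left bank: 0S 0Z; the right bank: 5S 3Z)

13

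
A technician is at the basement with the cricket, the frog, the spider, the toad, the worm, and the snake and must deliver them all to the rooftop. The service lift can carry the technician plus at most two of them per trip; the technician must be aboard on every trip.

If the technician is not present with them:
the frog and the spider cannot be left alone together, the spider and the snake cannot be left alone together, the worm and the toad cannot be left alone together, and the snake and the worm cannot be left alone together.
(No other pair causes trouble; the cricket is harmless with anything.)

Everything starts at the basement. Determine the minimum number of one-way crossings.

7

Counting alone: the technician can take at most 2 across per trip to the rooftop, so moving all 6 needs at least 3 loaded trips out, with a return between consecutive ones — at least 5 crossings.
The safety rule pushes this higher. Following every safe sequence of crossings, the most of the 6 that can be at the rooftop as the service lift arrives there on crossing 5 is 5 — never all 6.
So no plan with fewer than 7 crossings exists, and this one achieves 7:
1. Technician goes to the rooftop with the spider and the worm.
2. Technician goes back to the basement alone.
3. Technician goes to the rooftop with the cricket and the frog.
4. Technician goes back to the basement with the spider.
5. Technician goes to the rooftop with the snake and the toad.
6. Technician goes back to the basement with the worm.
7. Technician goes to the rooftop with the spider and the worm.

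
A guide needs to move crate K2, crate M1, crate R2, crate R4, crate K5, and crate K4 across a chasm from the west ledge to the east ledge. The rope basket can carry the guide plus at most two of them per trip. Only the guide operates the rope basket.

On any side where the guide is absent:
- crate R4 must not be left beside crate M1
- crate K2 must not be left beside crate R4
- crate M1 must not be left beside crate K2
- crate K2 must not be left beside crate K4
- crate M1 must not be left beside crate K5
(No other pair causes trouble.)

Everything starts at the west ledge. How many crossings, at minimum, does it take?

Counting alone: the guide can take at most 2 across per trip to the east ledge, so moving all 6 needs at least 3 loaded trips out, with a return between consecutive ones — at least 5 crossings.
The safety rule pushes this higher. Following every safe sequence of crossings, the most of the 6 that can be at the east ledge as the rope basket arrives there on crossings 5, 7 is 4, 5 respectively — never all 6.
So no plan with fewer than 9 crossings exists, and this one achieves 9:
1. Guide goes to the east ledge with crate K2 and crate M1.
2. Guide goes back to the west ledge with crate K2.
3. Guide goes to the east ledge with crate K2 and crate R2.
4. Guide goes back to the west ledge with crate K2.
5. Guide goes to the east ledge with crate K2 and crate K5.
6. Guide goes back to the west ledge with crate M1.
7. Guide goes to the east ledge with crate K4 and crate R4.
8. Guide goes back to the west ledge with crate K2.
9. Guide goes to the east ledge with crate K2 and crate M1.

9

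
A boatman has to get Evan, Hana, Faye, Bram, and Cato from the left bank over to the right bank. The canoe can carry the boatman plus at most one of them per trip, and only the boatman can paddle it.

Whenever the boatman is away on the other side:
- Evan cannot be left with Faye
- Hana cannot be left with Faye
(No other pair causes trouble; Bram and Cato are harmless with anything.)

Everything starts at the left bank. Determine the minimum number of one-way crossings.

Counting alone: the boatman can take at most 1 across per trip to the right bank, so moving all 5 needs at least 5 loaded trips out, with a return between consecutive ones — at least 9 crossings.
The safety rule pushes this higher. Following every safe sequence of crossings, the most of the 5 that can be at the right bank as the canoe arrives there on crossing 9 is 4 — never all 5.
So no plan with fewer than 11 crossings exists, and this one achieves 11:
1. Boatman goes to the right bank with Faye.
2. Boatman goes back to the left bank alone.
3. Boatman goes to the right bank with Evan.
4. Boatman goes back to the left bank with Faye.
5. Boatman goes to the right bank with Hana.
6. Boatman goes back to the left bank alone.
7. Boatman goes to the right bank with Bram.
8. Boatman goes back to the left bank alone.
9. Boatman goes to the right bank with Cato.
10. Boatman goes back to the left bank alone.
11. Boatman goes to the right bank with Faye.

11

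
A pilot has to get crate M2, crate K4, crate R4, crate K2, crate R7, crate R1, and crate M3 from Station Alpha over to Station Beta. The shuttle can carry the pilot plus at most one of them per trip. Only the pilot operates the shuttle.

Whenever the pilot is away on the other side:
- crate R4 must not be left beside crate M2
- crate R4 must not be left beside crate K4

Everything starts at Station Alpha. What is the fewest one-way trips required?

15

Counting alone: the pilot can take at most 1 across per trip to Station Beta, so moving all 7 needs at least 7 loaded trips out, with a return between consecutive ones — at least 13 crossings.
The safety rule pushes this higher. Following every safe sequence of crossings, the most of the 7 that can be at Station Beta as the shuttle arrives there on crossing 13 is 6 — never all 7.
So no plan with fewer than 15 crossings exists, and this one achieves 15:
1. Pilot goes to Station Beta with crate R4.
2. Pilot goes back to Station Alpha alone.
3. Pilot goes to Station Beta with crate M2.
4. Pilot goes back to Station Alpha with crate R4.
5. Pilot goes to Station Beta with crate K4.
6. Pilot goes back to Station Alpha alone.
7. Pilot goes to Station Beta with crate K2.
8. Pilot goes back to Station Alpha alone.
9. Pilot goes to Station Beta with crate R7.
10. Pilot goes back to Station Alpha alone.
11. Pilot goes to Station Beta with crate R1.
12. Pilot goes back to Station Alpha alone.
13. Pilot goes to Station Beta with crate M3.
14. Pilot goes back to Station Alpha alone.
15. Pilot goes to Station Beta with crate R4.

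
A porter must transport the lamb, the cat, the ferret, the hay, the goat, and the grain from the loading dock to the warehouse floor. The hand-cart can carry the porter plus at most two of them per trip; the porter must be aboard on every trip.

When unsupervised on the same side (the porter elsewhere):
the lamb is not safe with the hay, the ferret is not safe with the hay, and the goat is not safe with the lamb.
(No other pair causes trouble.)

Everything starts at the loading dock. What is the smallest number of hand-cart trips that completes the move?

5

Counting alone: the porter can take at most 2 across per trip to the warehouse floor, so moving all 6 needs at least 3 loaded trips out, with a return between consecutive ones — at least 5 crossings.
The plan below uses exactly 5 crossings, so it is optimal:
1. Porter goes to the warehouse floor with the ferret and the lamb.  [the loading dock: the cat, the goat, the grain, the hay | the warehouse floor: the ferret, the lamb]
2. Porter goes back to the loading dock alone.  [the loading dock: the cat, the goat, the grain, the hay | the warehouse floor: the ferret, the lamb]
3. Porter goes to the warehouse floor with the cat and the grain.  [the loading dock: the goat, the hay | the warehouse floor: the cat, the ferret, the grain, the lamb]
4. Porter goes back to the loading dock alone.  [the loading dock: the goat, the hay | the warehouse floor: the cat, the ferret, the grain, the lamb]
5. Porter goes to the warehouse floor with the goat and the hay.  [the loading dock: — | the warehouse floor: the cat, the ferret, the goat, the grain, the hay, the lamb]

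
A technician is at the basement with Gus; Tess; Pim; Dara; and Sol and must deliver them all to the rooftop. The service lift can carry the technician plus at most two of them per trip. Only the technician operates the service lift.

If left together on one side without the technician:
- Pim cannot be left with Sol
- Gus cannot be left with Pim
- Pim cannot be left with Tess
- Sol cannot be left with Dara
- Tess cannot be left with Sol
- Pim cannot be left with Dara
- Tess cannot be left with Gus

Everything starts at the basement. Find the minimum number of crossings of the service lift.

impossible

Whatever the first load, the items left behind include a forbidden pair without the technician. No opening move is safe, so no plan exists.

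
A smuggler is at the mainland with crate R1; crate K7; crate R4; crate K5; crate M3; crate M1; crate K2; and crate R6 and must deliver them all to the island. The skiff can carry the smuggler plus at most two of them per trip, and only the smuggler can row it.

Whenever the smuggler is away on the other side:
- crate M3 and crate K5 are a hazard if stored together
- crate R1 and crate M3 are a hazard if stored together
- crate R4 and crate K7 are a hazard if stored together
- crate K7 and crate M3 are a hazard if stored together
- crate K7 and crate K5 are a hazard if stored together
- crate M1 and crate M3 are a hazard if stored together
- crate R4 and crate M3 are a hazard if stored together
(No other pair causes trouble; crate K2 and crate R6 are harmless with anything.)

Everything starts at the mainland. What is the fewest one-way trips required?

Counting alone: the smuggler can take at most 2 across per trip to the island, so moving all 8 needs at least 4 loaded trips out, with a return between consecutive ones — at least 7 crossings.
The safety rule pushes this higher. Following every safe sequence of crossings, the most of the 8 that can be at the island as the skiff arrives there on crossings 7, 9, 11 is 5, 6, 7 respectively — never all 8.
So no plan with fewer than 13 crossings exists, and this one achieves 13:
1. Smuggler goes to the island with crate K7 and crate M3.  [the mainland: crate K2, crate K5, crate M1, crate R1, crate R4, crate R6 | the island: crate K7, crate M3]
2. Smuggler goes back to the mainland with crate K7.  [the mainland: crate K2, crate K5, crate K7, crate M1, crate R1, crate R4, crate R6 | the island: crate M3]
3. Smuggler goes to the island with crate K7 and crate R1.  [the mainland: crate K2, crate K5, crate M1, crate R4, crate R6 | the island: crate K7, crate M3, crate R1]
4. Smuggler goes back to the mainland with crate M3.  [the mainland: crate K2, crate K5, crate M1, crate M3, crate R4, crate R6 | the island: crate K7, crate R1]
5. Smuggler goes to the island with crate M1 and crate M3.  [the mainland: crate K2, crate K5, crate R4, crate R6 | the island: crate K7, crate M1, crate M3, crate R1]
6. Smuggler goes back to the mainland with crate M3.  [the mainland: crate K2, crate K5, crate M3, crate R4, crate R6 | the island: crate K7, crate M1, crate R1]
7. Smuggler goes to the island with crate K5 and crate R4.  [the mainland: crate K2, crate M3, crate R6 | the island: crate K5, crate K7, crate M1, crate R1, crate R4]
8. Smuggler goes back to the mainland with crate K7.  [the mainland: crate K2, crate K7, crate M3, crate R6 | the island: crate K5, crate M1, crate R1, crate R4]
9. Smuggler goes to the island with crate K2 and crate K7.  [the mainland: crate M3, crate R6 | the island: crate K2, crate K5, crate K7, crate M1, crate R1, crate R4]
10. Smuggler goes back to the mainland with crate K7.  [the mainland: crate K7, crate M3, crate R6 | the island: crate K2, crate K5, crate M1, crate R1, crate R4]
11. Smuggler goes to the island with crate K7 and crate R6.  [the mainland: crate M3 | the island: crate K2, crate K5, crate K7, crate M1, crate R1, crate R4, crate R6]
12. Smuggler goes back to the mainland with crate K7.  [the mainland: crate K7, crate M3 | the island: crate K2, crate K5, crate M1, crate R1, crate R4, crate R6]
13. Smuggler goes to the island with crate K7 and crate M3.  [the mainland: — | the island: crate K2, crate K5, crate K7, crate M1, crate M3, crate R1, crate R4, crate R6]

13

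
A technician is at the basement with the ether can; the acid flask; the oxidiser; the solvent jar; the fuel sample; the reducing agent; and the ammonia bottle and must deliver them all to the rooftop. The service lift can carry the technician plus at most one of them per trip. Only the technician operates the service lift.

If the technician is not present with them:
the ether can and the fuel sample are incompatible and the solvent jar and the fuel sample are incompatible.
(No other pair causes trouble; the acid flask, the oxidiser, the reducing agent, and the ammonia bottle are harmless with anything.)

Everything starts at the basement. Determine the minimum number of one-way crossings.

15

Counting alone: the technician can take at most 1 across per trip to the rooftop, so moving all 7 needs at least 7 loaded trips out, with a return between consecutive ones — at least 13 crossings.
The safety rule pushes this higher. Following every safe sequence of crossings, the most of the 7 that can be at the rooftop as the service lift arrives there on crossing 13 is 6 — never all 7.
So no plan with fewer than 15 crossings exists, and this one achieves 15:
1. Technician goes to the rooftop with the fuel sample.  [the basement: the acid flask, the ammonia bottle, the ether can, the oxidiser, the reducing agent, the solvent jar | the rooftop: the fuel sample]
2. Technician goes back to the basement alone.  [the basement: the acid flask, the ammonia bottle, the ether can, the oxidiser, the reducing agent, the solvent jar | the rooftop: the fuel sample]
3. Technician goes to the rooftop with the ether can.  [the basement: the acid flask, the ammonia bottle, the oxidiser, the reducing agent, the solvent jar | the rooftop: the ether can, the fuel sample]
4. Technician goes back to the basement with the fuel sample.  [the basement: the acid flask, the ammonia bottle, the fuel sample, the oxidiser, the reducing agent, the solvent jar | the rooftop: the ether can]
5. Technician goes to the rooftop with the solvent jar.  [the basement: the acid flask, the ammonia bottle, the fuel sample, the oxidiser, the reducing agent | the rooftop: the ether can, the solvent jar]
6. Technician goes back to the basement alone.  [the basement: the acid flask, the ammonia bottle, the fuel sample, the oxidiser, the reducing agent | the rooftop: the ether can, the solvent jar]
7. Technician goes to the rooftop with the acid flask.  [the basement: the ammonia bottle, the fuel sample, the oxidiser, the reducing agent | the rooftop: the acid flask, the ether can, the solvent jar]
8. Technician goes back to the basement alone.  [the basement: the ammonia bottle, the fuel sample, the oxidiser, the reducing agent | the rooftop: the acid flask, the ether can, the solvent jar]
9. Technician goes to the rooftop with the oxidiser.  [the basement: the ammonia bottle, the fuel sample, the reducing agent | the rooftop: the acid flask, the ether can, the oxidiser, the solvent jar]
10. Technician goes back to the basement alone.  [the basement: the ammonia bottle, the fuel sample, the reducing agent | the rooftop: the acid flask, the ether can, the oxidiser, the solvent jar]
11. Technician goes to the rooftop with the reducing agent.  [the basement: the ammonia bottle, the fuel sample | the rooftop: the acid flask, the ether can, the oxidiser, the reducing agent, the solvent jar]
12. Technician goes back to the basement alone.  [the basement: the ammonia bottle, the fuel sample | the rooftop: the acid flask, the ether can, the oxidiser, the reducing agent, the solvent jar]
13. Technician goes to the rooftop with the ammonia bottle.  [the basement: the fuel sample | the rooftop: the acid flask, the ammonia bottle, the ether can, the oxidiser, the reducing agent, the solvent jar]
14. Technician goes back to the basement alone.  [the basement: the fuel sample | the rooftop: the acid flask, the ammonia bottle, the ether can, the oxidiser, the reducing agent, the solvent jar]
15. Technician goes to the rooftop with the fuel sample.  [the basement: — | the rooftop: the acid flask, the ammonia bottle, the ether can, the fuel sample, the oxidiser, the reducing agent, the solvent jar]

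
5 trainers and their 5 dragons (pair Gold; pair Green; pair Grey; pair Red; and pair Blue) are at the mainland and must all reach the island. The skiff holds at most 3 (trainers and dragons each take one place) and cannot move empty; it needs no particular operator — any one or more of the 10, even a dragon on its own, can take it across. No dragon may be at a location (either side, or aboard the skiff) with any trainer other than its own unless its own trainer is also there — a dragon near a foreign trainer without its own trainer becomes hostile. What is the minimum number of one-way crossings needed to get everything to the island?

Counting alone: each trip to the island takes at most 3 across and each return brings at least 1 back, so after t trips out (and t−1 returns) at most 3t − (t−1) of the 10 are across; that first reaches 10 at t = 5, so at least 9 crossings are needed.
The safety rule pushes this higher. Following every safe sequence of crossings, the most of the 10 that can be at the island as the skiff arrives there on crossing 9 is 9 — never all 10.
So no plan with fewer than 11 crossings exists, and this one achieves 11:
1. dragon Gold and trainer Gold cross → the island.
2. trainer Gold crosses ← the mainland.
3. dragon Green, dragon Grey, and dragon Red cross → the island.
4. dragon Gold crosses ← the mainland.
5. trainer Green, trainer Grey, and trainer Red cross → the island.
6. dragon Green and trainer Green cross ← the mainland.
7. trainer Blue, trainer Gold, and trainer Green cross → the island.
8. dragon Grey crosses ← the mainland.
9. dragon Gold and dragon Green cross → the island.
10. dragon Gold crosses ← the mainland.
11. dragon Blue, dragon Gold, and dragon Grey cross → the island.

11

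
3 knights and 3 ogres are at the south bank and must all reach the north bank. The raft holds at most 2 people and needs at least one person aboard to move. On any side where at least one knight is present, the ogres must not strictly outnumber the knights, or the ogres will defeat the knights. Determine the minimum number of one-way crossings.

11

Counting alone: each trip to the north bank takes at most 2 across and each return brings at least 1 back, so after t trips out (and t−1 returns) at most 2t − (t−1) of the 6 are across; that first reaches 6 at t = 5, so at least 9 crossings are needed.
The safety rule pushes this higher. Following every safe sequence of crossings, the most of the 6 that can be at the north bank as the raft arrives there on crossing 9 is 5 — never all 6.
So no plan with fewer than 11 crossings exists, and this one achieves 11:
1. 2 ogres → the north bank.  (the south bank: 3K 1O; the north bank: 0K 2O)
2. 1 ogre ← the south bank.  (the south bank: 3K 2O; the north bank: 0K 1O)
3. 2 ogres → the north bank.  (the south bank: 3K 0O; the north bank: 0K 3O)
4. 1 ogre ← the south bank.  (the south bank: 3K 1O; the north bank: 0K 2O)
5. 2 knights → the north bank.  (the south bank: 1K 1O; the north bank: 2K 2O)
6. 1 knight and 1 ogre ← the south bank.  (the south bank: 2K 2O; the north bank: 1K 1O)
7. 2 knights → the north bank.  (the south bank: 0K 2O; the north bank: 3K 1O)
8. 1 ogre ← the south bank.  (the south bank: 0K 3O; the north bank: 3K 0O)
9. 2 ogres → the north bank.  (the south bank: 0K 1O; the north bank: 3K 2O)
10. 1 ogre ← the south bank.  (the south bank: 0K 2O; the north bank: 3K 1O)
11. 2 ogres → the north bank.  (the south bank: 0K 0O; the north bank: 3K 3O)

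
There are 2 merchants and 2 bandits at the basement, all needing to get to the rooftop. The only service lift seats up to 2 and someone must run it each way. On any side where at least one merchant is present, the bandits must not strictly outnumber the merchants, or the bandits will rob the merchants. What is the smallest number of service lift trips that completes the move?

5

Counting alone: each trip to the rooftop takes at most 2 across and each return brings at least 1 back, so after t trips out (and t−1 returns) at most 2t − (t−1) of the 4 are across; that first reaches 4 at t = 3, so at least 5 crossings are needed.
The plan below uses exactly 5 crossings, so it is optimal:
1. 2 bandits → the rooftop.  (the basement: 2M 0B; the rooftop: 0M 2B)
2. 1 bandit ← the basement.  (the basement: 2M 1B; the rooftop: 0M 1B)
3. 2 merchants → the rooftop.  (the basement: 0M 1B; the rooftop: 2M 1B)
4. 1 bandit ← the basement.  (the basement: 0M 2B; the rooftop: 2M 0B)
5. 2 bandits → the rooftop.  (the basement: 0M 0B; the rooftop: 2M 2B)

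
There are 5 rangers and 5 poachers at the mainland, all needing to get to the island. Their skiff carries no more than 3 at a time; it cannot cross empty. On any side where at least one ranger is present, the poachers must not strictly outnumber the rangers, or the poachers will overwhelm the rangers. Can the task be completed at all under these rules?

1. 2 poachers → the island.  (the mainland: 5R 3P; the island: 0R 2P)
2. 1 poacher ← the mainland.  (the mainland: 5R 4P; the island: 0R 1P)
3. 3 poachers → the island.  (the mainland: 5R 1P; the island: 0R 4P)
4. 1 poacher ← the mainland.  (the mainland: 5R 2P; the island: 0R 3P)
5. 3 rangers → the island.  (the mainland: 2R 2P; the island: 3R 3P)
6. 1 ranger and 1 poacher ← the mainland.  (the mainland: 3R 3P; the island: 2R 2P)
7. 3 rangers → the island.  (the mainland: 0R 3P; the island: 5R 2P)
8. 1 poacher ← the mainland.  (the mainland: 0R 4P; the island: 5R 1P)
9. 2 poachers → the island.  (the mainland: 0R 2P; the island: 5R 3P)
10. 1 poacher ← the mainland.  (the mainland: 0R 3P; the island: 5R 2P)
11. 3 poachers → the island.  (the mainland: 0R 0P; the island: 5R 5P)

Yes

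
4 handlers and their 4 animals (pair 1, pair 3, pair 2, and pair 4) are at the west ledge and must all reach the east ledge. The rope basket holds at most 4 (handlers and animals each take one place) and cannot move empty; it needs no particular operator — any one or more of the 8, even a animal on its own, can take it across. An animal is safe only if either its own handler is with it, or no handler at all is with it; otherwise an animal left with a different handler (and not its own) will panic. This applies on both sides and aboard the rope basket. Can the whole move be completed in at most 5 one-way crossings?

Yes — this plan uses 5 crossings (≤ 5):
1. animal 1 and handler 1 cross → the east ledge.
2. handler 1 crosses ← the west ledge.
3. handler 1, handler 2, handler 3, and handler 4 cross → the east ledge.
4. animal 1 crosses ← the west ledge.
5. animal 1, animal 2, animal 3, and animal 4 cross → the east ledge.

Yes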